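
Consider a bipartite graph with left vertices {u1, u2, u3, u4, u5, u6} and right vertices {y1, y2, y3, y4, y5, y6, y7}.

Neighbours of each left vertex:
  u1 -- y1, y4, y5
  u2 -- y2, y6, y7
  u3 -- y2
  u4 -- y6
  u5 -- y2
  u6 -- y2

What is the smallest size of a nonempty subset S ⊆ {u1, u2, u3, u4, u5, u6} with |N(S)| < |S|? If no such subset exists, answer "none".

Take S = {u3, u5}. Its neighbourhood is {y2}, so |N(S)| = 1 < |S| = 2.
No single vertex violates Hall's condition since each has at least one neighbour, so 2 is the minimum.

2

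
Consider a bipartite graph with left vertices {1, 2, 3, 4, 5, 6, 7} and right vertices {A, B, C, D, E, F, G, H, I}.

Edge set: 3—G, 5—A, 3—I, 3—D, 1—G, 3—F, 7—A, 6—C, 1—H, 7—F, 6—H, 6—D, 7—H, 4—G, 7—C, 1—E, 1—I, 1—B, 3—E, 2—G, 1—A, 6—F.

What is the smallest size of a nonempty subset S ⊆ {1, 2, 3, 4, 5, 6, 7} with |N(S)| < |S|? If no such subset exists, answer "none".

2

Take S = {2, 4}. Its neighbourhood is {G}, so |N(S)| = 1 < |S| = 2.
No single vertex violates Hall's condition since each has at least one neighbour, so 2 is the minimum.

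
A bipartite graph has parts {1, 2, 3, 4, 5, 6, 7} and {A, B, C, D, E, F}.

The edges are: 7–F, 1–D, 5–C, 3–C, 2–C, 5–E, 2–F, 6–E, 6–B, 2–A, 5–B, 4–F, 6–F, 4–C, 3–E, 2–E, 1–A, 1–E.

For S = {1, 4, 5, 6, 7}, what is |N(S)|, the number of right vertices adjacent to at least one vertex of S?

The union of neighbours of {1, 4, 5, 6, 7} is {A, B, C, D, E, F}, which has 6 elements.
Since |N(S)| = 6 ≥ |S| = 5, Hall's condition holds for this subset.

6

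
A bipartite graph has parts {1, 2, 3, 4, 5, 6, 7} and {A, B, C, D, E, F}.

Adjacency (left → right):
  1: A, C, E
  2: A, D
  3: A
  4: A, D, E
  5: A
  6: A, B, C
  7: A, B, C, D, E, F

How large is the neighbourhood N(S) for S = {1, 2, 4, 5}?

The union of neighbours of {1, 2, 4, 5} is {A, C, D, E}, which has 4 elements.
Since |N(S)| = 4 ≥ |S| = 4, Hall's condition holds for this subset.

4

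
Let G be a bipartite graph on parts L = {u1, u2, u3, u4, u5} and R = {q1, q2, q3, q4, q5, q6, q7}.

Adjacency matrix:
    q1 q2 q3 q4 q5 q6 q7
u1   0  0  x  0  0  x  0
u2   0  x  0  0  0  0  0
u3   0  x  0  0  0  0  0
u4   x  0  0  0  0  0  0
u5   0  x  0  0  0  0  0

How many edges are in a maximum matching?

3

One maximum matching: u1–q6, u2–q2, u4–q1.
The set {u2, u3, u5} has only 1 neighbour ({q2}), so by Hall's theorem at most 3 of the 5 left vertices can be matched.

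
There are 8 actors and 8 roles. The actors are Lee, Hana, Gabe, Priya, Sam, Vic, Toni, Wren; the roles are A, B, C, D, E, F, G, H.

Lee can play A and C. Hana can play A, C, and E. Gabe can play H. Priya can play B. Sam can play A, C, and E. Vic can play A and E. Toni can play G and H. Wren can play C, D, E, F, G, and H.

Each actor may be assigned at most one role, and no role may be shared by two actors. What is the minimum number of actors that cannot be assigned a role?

For example, pair Lee→A, Hana→C, Gabe→H, Priya→B, Sam→E, Toni→G, Wren→F.
The set {Lee, Hana, Sam, Vic} has only 3 neighbours ({A, C, E}), so by Hall's theorem at most 7 of the 8 actors can be matched.
That matches 7 of the 8, leaving 1 unmatched; no matching can do better.

1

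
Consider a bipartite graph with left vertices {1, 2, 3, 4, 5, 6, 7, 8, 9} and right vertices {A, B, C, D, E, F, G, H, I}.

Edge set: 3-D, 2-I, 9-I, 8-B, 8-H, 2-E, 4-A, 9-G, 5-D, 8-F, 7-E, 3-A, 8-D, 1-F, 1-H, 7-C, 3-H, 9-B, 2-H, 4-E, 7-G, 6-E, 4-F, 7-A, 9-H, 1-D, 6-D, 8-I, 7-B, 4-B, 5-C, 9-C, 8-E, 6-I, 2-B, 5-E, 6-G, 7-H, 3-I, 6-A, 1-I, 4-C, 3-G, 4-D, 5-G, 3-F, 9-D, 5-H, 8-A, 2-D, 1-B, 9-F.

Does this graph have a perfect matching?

Yes

A valid assignment of size 9: 1–B, 2–I, 3–D, 4–F, 5–C, 6–A, 7–H, 8–E, 9–G.
All 9 left vertices are covered.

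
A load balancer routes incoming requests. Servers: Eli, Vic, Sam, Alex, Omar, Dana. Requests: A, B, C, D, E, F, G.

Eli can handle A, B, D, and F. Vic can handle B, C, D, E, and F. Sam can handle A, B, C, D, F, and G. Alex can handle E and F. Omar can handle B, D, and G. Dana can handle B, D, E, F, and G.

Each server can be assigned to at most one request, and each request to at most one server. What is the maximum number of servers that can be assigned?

6

For example, pair Eli-D, Vic-E, Sam-A, Alex-F, Omar-B, Dana-G.
All 6 servers are matched, so no larger matching exists.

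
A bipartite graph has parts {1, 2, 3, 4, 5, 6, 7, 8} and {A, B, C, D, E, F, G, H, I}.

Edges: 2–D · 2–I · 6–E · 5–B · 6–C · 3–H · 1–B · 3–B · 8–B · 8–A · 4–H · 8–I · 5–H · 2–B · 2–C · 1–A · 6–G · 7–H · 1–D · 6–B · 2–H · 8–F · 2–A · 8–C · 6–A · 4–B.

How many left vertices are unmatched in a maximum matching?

2

For example, pair 1-D, 2-I, 3-H, 4-B, 6-G, 8-A.
The set {3, 4, 5, 7} has only 2 neighbours ({B, H}), so by Hall's theorem at most 6 of the 8 left vertices can be matched.
That matches 6 of the 8, leaving 2 unmatched; no matching can do better.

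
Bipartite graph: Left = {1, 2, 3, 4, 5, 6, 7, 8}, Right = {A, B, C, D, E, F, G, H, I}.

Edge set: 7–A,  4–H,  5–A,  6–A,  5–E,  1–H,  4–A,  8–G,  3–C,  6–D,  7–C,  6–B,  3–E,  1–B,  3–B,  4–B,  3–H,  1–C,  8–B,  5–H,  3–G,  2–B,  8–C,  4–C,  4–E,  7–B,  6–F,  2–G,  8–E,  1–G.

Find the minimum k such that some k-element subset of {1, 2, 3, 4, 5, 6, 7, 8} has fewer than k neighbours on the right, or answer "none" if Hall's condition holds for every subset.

7

Take S = {1, 2, 3, 4, 5, 7, 8}. Its neighbourhood is {A, B, C, E, G, H}, so |N(S)| = 6 < |S| = 7.
Every subset of size less than 7 has at least as many neighbours as members, so 7 is the minimum.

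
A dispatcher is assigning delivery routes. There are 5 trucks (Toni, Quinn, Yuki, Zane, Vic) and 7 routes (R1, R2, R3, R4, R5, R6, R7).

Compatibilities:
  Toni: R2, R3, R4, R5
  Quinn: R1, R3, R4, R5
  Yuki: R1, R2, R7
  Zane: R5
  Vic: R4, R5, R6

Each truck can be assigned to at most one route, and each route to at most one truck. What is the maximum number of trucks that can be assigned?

5

A valid assignment of size 5: Toni–R2, Quinn–R3, Yuki–R7, Zane–R5, Vic–R4.
All 5 trucks are matched, so no larger matching exists.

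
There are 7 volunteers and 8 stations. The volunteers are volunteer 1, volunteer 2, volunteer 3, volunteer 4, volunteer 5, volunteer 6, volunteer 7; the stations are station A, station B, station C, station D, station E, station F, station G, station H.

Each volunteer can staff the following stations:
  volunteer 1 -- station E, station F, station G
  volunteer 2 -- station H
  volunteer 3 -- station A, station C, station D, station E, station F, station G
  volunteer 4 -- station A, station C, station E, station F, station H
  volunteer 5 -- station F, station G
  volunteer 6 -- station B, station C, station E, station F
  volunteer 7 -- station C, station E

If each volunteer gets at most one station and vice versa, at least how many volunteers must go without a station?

0

One maximum matching: volunteer 1-station E, volunteer 2-station H, volunteer 3-station A, volunteer 4-station F, volunteer 5-station G, volunteer 6-station B, volunteer 7-station C.
All 7 volunteers are matched, so no larger matching exists.
That matches 7 of the 7, leaving 0 unmatched; no matching can do better.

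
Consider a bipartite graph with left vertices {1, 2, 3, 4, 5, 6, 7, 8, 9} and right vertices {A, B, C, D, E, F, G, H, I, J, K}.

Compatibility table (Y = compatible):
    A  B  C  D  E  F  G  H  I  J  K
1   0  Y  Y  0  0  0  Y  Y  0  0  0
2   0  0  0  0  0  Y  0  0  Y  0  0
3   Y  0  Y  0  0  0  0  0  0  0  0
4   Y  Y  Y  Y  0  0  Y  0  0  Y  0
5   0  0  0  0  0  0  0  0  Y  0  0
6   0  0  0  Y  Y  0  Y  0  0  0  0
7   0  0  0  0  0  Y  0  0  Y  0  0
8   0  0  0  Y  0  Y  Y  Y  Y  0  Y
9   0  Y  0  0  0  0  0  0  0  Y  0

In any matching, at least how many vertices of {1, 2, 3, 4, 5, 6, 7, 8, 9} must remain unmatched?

One maximum matching: 1-C, 2-F, 3-A, 4-J, 5-I, 6-E, 8-G, 9-B.
The set {2, 5, 7} has only 2 neighbours ({F, I}), so by Hall's theorem at most 8 of the 9 left vertices can be matched.
That matches 8 of the 9, leaving 1 unmatched; no matching can do better.

1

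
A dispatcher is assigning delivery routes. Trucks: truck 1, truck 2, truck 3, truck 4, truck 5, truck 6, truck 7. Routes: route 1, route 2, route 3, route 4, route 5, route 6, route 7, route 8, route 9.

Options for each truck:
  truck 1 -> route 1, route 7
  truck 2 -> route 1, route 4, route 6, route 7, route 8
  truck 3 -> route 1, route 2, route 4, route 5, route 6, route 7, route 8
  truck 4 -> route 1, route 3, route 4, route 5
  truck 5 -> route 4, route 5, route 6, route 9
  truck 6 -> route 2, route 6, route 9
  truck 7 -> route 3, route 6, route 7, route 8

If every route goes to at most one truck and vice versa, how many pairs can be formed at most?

7

One maximum matching: truck 1-route 1, truck 2-route 8, truck 3-route 4, truck 4-route 3, truck 5-route 6, truck 6-route 2, truck 7-route 7.
This saturates every truck, so 7 is the maximum.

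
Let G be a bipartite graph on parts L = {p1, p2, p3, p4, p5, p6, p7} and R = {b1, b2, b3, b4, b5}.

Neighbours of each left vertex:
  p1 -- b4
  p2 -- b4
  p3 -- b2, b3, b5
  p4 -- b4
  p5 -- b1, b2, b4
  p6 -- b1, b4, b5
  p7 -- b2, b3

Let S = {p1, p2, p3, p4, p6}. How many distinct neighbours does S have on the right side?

5

The union of neighbours of {p1, p2, p3, p4, p6} is {b1, b2, b3, b4, b5}, which has 5 elements.
Since |N(S)| = 5 ≥ |S| = 5, Hall's condition holds for this subset.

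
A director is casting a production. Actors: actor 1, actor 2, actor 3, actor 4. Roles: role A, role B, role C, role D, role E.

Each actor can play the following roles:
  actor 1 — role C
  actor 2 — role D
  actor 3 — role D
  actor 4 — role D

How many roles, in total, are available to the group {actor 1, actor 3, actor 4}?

The union of neighbours of {actor 1, actor 3, actor 4} is {role C, role D}, which has 2 elements.
Since |N(S)| = 2 < |S| = 3, Hall's condition fails for this subset.

2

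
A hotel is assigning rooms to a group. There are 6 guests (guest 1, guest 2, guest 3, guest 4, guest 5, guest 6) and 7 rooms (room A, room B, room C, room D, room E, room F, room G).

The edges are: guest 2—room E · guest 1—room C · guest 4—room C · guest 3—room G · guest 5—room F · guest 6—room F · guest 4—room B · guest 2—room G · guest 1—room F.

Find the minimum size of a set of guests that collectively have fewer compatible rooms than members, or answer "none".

2

Take S = {guest 5, guest 6}. Its neighbourhood is {room F}, so |N(S)| = 1 < |S| = 2.
No single vertex violates Hall's condition since each has at least one neighbour, so 2 is the minimum.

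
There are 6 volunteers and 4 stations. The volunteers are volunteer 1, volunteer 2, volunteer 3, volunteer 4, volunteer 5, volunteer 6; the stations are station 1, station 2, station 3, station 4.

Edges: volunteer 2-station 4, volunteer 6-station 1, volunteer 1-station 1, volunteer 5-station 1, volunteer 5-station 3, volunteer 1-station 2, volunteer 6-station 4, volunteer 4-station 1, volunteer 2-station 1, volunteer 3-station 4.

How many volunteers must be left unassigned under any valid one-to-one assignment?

For example, pair volunteer 1→station 2, volunteer 2→station 1, volunteer 3→station 4, volunteer 5→station 3.
The set {volunteer 2, volunteer 3, volunteer 4, volunteer 6} has only 2 neighbours ({station 1, station 4}), so by Hall's theorem at most 4 of the 6 volunteers can be matched.
That matches 4 of the 6, leaving 2 unmatched; no matching can do better.

2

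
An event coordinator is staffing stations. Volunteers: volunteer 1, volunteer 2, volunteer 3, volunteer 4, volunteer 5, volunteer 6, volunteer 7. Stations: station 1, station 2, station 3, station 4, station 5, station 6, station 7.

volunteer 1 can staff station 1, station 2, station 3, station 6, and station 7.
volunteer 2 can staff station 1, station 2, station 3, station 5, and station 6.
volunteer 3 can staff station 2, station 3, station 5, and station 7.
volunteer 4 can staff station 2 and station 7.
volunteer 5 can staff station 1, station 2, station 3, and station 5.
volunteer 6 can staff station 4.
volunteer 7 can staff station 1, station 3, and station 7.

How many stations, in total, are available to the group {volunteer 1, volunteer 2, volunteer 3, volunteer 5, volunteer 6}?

The union of neighbours of {volunteer 1, volunteer 2, volunteer 3, volunteer 5, volunteer 6} is {station 1, station 2, station 3, station 4, station 5, station 6, station 7}, which has 7 elements.
Since |N(S)| = 7 ≥ |S| = 5, Hall's condition holds for this subset.

7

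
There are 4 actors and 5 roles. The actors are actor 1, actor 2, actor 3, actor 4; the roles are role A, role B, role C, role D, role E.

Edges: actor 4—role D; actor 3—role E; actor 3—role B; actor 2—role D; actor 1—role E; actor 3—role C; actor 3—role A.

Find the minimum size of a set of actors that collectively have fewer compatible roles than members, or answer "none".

Take S = {actor 2, actor 4}. Its neighbourhood is {role D}, so |N(S)| = 1 < |S| = 2.
No single vertex violates Hall's condition since each has at least one neighbour, so 2 is the minimum.

2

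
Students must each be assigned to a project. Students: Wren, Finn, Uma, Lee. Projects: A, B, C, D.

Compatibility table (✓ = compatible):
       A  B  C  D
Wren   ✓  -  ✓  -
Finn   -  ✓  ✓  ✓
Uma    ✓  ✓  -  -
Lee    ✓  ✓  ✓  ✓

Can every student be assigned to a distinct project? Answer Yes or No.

A valid assignment of size 4: Wren-C, Finn-D, Uma-A, Lee-B.
All 4 students are covered.

Yes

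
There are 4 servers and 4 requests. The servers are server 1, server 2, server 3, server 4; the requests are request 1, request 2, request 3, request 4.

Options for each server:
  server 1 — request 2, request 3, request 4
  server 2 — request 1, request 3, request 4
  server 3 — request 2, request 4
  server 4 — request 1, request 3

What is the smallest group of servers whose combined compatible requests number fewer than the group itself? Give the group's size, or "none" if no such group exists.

none

A matching saturating every server exists, for instance server 1→request 2, server 2→request 1, server 3→request 4, server 4→request 3.
By Hall's marriage theorem, this means |N(S)| ≥ |S| for every subset S, so no violating subset exists.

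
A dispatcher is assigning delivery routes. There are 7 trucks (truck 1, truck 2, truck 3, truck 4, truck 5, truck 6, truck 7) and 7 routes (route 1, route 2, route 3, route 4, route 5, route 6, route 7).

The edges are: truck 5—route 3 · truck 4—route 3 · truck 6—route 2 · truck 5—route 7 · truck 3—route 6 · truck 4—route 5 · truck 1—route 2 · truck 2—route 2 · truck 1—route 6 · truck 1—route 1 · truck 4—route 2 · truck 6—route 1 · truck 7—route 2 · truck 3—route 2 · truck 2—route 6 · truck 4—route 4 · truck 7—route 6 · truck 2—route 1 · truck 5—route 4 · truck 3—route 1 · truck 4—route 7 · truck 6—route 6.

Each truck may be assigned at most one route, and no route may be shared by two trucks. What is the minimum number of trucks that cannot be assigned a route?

For example, pair truck 1-route 1, truck 2-route 6, truck 3-route 2, truck 4-route 4, truck 5-route 7.
The set {truck 1, truck 2, truck 3, truck 6, truck 7} has only 3 neighbours ({route 1, route 2, route 6}), so by Hall's theorem at most 5 of the 7 trucks can be matched.
That matches 5 of the 7, leaving 2 unmatched; no matching can do better.

2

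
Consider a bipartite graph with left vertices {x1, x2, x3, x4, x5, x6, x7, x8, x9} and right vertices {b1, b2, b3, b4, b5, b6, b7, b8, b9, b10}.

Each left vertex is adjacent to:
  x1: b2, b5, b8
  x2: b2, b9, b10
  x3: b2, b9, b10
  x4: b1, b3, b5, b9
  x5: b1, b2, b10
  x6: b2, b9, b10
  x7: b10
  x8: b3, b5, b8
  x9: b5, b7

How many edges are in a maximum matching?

A valid assignment of size 8: x1–b8, x2–b10, x3–b9, x4–b5, x5–b1, x6–b2, x8–b3, x9–b7.
The set {x2, x3, x6, x7} has only 3 neighbours ({b10, b2, b9}), so by Hall's theorem at most 8 of the 9 left vertices can be matched.

8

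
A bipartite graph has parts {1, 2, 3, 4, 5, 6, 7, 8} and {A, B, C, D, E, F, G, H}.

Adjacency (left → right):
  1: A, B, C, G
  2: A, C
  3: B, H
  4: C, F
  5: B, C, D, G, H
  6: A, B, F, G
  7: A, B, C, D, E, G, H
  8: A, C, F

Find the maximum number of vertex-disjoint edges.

For example, pair 1→B, 2→A, 3→H, 4→C, 5→D, 6→G, 7→E, 8→F.
All 8 left vertices are matched, so no larger matching exists.

8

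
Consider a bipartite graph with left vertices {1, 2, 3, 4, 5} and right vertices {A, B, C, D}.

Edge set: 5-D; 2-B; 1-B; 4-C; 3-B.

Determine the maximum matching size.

A valid assignment of size 3: 1-B, 4-C, 5-D.
The set {1, 2, 3} has only 1 neighbour ({B}), so by Hall's theorem at most 3 of the 5 left vertices can be matched.

3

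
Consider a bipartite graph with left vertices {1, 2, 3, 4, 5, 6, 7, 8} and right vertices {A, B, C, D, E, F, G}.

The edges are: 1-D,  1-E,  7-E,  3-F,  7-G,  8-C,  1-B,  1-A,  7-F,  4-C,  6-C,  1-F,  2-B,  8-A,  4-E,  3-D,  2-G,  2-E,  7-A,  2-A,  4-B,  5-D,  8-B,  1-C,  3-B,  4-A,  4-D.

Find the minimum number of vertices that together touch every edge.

The 7 edges 1–A, 2–G, 3–F, 4–B, 5–D, 6–C, 7–E form a matching, so any vertex cover needs at least 7 vertices (one per matched edge).
Conversely {A, B, C, D, E, F, G} meets every edge and has exactly 7 vertices, so 7 is optimal.

7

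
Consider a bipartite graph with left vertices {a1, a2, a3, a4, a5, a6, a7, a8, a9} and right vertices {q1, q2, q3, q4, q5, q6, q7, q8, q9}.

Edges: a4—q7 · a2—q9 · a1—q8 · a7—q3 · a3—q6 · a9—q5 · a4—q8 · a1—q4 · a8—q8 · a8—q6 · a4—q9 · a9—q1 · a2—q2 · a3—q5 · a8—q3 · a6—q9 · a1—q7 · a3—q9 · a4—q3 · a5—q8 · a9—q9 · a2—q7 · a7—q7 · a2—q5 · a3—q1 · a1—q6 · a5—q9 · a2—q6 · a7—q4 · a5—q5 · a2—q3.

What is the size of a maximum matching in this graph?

9

For example, pair a1-q6, a2-q2, a3-q1, a4-q7, a5-q8, a6-q9, a7-q4, a8-q3, a9-q5.
All 9 left vertices are matched, so no larger matching exists.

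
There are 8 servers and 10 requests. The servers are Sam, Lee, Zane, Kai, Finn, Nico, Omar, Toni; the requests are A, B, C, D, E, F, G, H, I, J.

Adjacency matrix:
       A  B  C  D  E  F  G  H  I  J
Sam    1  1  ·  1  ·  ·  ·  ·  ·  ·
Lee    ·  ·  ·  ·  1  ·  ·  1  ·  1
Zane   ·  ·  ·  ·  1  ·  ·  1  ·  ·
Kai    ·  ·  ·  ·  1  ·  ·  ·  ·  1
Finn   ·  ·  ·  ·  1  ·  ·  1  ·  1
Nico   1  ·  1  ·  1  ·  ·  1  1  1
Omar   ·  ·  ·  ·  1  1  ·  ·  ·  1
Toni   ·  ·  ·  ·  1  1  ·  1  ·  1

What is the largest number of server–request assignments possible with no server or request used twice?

6

A valid assignment of size 6: Sam-B, Lee-J, Zane-H, Kai-E, Nico-A, Omar-F.
The set {Lee, Zane, Kai, Finn, Omar, Toni} has only 4 neighbours ({E, F, H, J}), so by Hall's theorem at most 6 of the 8 servers can be matched.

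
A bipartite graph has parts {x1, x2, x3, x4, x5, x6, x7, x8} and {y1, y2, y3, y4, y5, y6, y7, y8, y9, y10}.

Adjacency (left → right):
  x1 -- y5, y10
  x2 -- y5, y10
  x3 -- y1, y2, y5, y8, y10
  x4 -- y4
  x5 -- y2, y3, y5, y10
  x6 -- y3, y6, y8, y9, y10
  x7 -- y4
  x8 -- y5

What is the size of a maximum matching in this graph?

A valid assignment of size 6: x1–y5, x2–y10, x3–y1, x4–y4, x5–y3, x6–y6.
The set {x1, x2, x4, x7, x8} has only 3 neighbours ({y10, y4, y5}), so by Hall's theorem at most 6 of the 8 left vertices can be matched.

6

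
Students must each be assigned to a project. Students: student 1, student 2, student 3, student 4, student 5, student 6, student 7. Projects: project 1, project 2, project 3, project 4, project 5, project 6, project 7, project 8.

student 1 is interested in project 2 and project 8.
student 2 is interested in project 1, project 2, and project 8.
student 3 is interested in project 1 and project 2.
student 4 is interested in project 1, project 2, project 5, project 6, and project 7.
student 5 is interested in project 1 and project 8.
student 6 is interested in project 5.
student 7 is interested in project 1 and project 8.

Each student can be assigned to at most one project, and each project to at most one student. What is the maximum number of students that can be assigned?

A valid assignment of size 5: student 1-project 2, student 2-project 8, student 3-project 1, student 4-project 7, student 6-project 5.
The set {student 1, student 2, student 3, student 5, student 7} has only 3 neighbours ({project 1, project 2, project 8}), so by Hall's theorem at most 5 of the 7 students can be matched.

5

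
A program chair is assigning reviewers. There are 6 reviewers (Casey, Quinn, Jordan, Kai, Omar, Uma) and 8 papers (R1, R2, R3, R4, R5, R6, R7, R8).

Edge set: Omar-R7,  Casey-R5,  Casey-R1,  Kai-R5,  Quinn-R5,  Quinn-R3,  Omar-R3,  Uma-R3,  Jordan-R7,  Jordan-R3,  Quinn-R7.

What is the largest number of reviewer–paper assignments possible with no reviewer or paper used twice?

One maximum matching: Casey→R1, Quinn→R7, Jordan→R3, Kai→R5.
The set {Quinn, Jordan, Kai, Omar, Uma} has only 3 neighbours ({R3, R5, R7}), so by Hall's theorem at most 4 of the 6 reviewers can be matched.

4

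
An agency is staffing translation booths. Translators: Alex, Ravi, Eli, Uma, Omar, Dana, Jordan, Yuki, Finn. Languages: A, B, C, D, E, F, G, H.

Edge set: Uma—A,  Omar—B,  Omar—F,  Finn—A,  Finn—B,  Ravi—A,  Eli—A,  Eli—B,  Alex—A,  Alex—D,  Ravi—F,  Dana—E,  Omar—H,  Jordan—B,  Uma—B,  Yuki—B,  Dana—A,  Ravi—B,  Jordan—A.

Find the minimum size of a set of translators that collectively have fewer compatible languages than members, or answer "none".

3

Take S = {Eli, Uma, Jordan}. Its neighbourhood is {A, B}, so |N(S)| = 2 < |S| = 3.
Every subset of size less than 3 has at least as many neighbours as members, so 3 is the minimum.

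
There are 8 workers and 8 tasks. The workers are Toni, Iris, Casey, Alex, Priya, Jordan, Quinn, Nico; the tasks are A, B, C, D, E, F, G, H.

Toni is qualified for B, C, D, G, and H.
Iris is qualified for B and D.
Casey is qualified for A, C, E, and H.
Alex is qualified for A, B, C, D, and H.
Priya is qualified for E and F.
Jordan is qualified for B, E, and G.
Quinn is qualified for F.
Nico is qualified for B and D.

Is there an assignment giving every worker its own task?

Yes

For example, pair Toni–H, Iris–D, Casey–C, Alex–A, Priya–E, Jordan–G, Quinn–F, Nico–B.
Every worker is matched, so this is a perfect matching.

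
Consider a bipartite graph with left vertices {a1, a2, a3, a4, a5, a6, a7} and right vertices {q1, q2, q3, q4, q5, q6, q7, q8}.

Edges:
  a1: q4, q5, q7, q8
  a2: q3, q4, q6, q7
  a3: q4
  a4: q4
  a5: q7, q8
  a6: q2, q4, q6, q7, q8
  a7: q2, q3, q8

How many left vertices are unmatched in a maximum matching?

1

One maximum matching: a1-q5, a2-q6, a3-q4, a5-q7, a6-q2, a7-q8.
The set {a3, a4} has only 1 neighbour ({q4}), so by Hall's theorem at most 6 of the 7 left vertices can be matched.
That matches 6 of the 7, leaving 1 unmatched; no matching can do better.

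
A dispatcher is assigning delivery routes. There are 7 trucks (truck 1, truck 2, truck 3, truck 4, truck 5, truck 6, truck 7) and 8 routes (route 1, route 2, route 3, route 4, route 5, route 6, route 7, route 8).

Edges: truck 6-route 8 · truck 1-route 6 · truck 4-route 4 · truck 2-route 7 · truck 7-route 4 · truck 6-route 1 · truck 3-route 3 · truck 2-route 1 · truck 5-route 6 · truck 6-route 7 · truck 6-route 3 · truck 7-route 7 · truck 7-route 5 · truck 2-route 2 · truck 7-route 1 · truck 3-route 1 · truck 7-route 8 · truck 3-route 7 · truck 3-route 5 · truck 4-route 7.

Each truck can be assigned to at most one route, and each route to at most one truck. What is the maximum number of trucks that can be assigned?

6

A valid assignment of size 6: truck 1-route 6, truck 2-route 2, truck 3-route 1, truck 4-route 7, truck 6-route 3, truck 7-route 4.
The set {truck 1, truck 5} has only 1 neighbour ({route 6}), so by Hall's theorem at most 6 of the 7 trucks can be matched.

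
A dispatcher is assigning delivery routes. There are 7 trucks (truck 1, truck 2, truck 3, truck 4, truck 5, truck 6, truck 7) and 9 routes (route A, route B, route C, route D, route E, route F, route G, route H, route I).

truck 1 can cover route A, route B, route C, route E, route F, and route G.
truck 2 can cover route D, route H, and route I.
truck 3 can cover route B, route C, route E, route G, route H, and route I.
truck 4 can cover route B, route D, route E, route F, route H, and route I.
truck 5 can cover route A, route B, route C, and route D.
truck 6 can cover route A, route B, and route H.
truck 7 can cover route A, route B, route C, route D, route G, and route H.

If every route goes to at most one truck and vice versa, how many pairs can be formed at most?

7

A valid assignment of size 7: truck 1→route C, truck 2→route I, truck 3→route E, truck 4→route H, truck 5→route D, truck 6→route B, truck 7→route G.
All 7 trucks are matched, so no larger matching exists.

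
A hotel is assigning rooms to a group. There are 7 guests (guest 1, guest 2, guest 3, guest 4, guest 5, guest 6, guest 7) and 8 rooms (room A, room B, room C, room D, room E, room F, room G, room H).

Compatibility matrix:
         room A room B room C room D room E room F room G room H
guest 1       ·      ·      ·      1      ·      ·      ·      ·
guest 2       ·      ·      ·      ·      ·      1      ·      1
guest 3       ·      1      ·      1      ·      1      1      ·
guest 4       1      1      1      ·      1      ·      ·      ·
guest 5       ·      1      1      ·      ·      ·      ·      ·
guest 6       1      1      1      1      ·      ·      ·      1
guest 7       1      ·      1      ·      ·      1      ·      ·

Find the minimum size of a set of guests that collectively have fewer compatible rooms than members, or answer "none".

A matching saturating every guest exists, for instance guest 1→room D, guest 2→room H, guest 3→room G, guest 4→room E, guest 5→room B, guest 6→room C, guest 7→room F.
By Hall's marriage theorem, this means |N(S)| ≥ |S| for every subset S, so no violating subset exists.

none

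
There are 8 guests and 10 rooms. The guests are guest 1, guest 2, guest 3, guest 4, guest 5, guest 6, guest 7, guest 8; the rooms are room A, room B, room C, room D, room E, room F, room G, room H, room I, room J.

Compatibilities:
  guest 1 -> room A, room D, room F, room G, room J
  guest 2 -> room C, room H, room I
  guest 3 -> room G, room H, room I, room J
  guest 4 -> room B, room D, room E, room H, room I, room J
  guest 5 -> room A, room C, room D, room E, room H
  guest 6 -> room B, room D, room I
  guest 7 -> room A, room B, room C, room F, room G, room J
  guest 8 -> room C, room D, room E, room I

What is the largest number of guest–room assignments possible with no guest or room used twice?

One maximum matching: guest 1→room A, guest 2→room H, guest 3→room G, guest 4→room J, guest 5→room D, guest 6→room B, guest 7→room C, guest 8→room I.
This saturates every guest, so 8 is the maximum.

8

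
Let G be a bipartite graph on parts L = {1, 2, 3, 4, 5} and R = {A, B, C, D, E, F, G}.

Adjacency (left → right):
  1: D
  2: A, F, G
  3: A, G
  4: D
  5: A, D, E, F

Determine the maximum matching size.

4

A valid assignment of size 4: 1–D, 2–F, 3–G, 5–E.
The set {1, 4} has only 1 neighbour ({D}), so by Hall's theorem at most 4 of the 5 left vertices can be matched.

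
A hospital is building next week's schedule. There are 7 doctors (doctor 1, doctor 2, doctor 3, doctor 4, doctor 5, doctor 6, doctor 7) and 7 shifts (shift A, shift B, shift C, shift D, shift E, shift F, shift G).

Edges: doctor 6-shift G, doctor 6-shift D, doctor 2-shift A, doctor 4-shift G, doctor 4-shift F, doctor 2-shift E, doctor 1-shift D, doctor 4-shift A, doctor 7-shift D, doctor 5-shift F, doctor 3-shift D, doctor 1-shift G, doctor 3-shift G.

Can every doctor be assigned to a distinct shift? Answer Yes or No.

No

The set {doctor 1, doctor 3, doctor 6, doctor 7} has only 2 neighbours ({shift D, shift G}), so by Hall's theorem at most 5 of the 7 doctors can be matched.
Hence no matching covers every doctor.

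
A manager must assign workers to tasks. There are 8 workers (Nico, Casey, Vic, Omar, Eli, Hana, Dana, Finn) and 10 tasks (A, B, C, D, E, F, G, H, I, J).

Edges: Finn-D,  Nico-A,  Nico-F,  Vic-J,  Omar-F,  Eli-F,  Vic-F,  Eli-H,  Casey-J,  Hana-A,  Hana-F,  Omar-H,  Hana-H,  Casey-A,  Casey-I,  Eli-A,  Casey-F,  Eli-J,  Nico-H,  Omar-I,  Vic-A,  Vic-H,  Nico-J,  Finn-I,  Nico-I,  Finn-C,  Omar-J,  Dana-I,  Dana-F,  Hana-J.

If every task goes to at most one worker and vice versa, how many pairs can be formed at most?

For example, pair Nico-A, Casey-I, Vic-F, Omar-J, Eli-H, Finn-C.
The set {Nico, Casey, Vic, Omar, Eli, Hana, Dana} has only 5 neighbours ({A, F, H, I, J}), so by Hall's theorem at most 6 of the 8 workers can be matched.

6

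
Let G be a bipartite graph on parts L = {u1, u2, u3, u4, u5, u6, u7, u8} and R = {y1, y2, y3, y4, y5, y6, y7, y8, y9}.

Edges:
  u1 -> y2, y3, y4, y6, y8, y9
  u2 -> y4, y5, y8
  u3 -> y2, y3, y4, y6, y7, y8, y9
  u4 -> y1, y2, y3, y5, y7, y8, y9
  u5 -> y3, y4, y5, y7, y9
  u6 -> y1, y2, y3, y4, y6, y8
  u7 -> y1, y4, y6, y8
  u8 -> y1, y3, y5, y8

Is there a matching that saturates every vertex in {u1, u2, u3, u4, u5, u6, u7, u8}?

Yes

A valid assignment of size 8: u1→y9, u2→y5, u3→y6, u4→y1, u5→y7, u6→y4, u7→y8, u8→y3.
All 8 left vertices are covered.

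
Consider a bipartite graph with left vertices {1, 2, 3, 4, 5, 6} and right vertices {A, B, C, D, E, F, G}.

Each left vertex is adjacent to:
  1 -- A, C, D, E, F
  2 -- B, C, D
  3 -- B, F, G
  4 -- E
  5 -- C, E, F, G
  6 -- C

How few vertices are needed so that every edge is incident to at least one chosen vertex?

{1, 2, 3, 4, 5, 6} is a vertex cover of size 6: every edge has an endpoint in this set.
No smaller cover exists because 1–A, 2–B, 3–F, 4–E, 5–G, 6–C is a matching of size 6, and a cover must include an endpoint of each of these disjoint edges (König's theorem).

6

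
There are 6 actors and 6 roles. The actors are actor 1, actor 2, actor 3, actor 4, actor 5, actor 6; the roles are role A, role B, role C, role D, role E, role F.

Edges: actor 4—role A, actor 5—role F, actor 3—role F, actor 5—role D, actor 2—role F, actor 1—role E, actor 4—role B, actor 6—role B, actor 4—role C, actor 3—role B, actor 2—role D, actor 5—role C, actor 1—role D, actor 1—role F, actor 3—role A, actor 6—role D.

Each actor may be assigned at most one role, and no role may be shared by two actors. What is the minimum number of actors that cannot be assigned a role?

0

A valid assignment of size 6: actor 1–role E, actor 2–role F, actor 3–role B, actor 4–role A, actor 5–role C, actor 6–role D.
This saturates every actor, so 6 is the maximum.
That matches 6 of the 6, leaving 0 unmatched; no matching can do better.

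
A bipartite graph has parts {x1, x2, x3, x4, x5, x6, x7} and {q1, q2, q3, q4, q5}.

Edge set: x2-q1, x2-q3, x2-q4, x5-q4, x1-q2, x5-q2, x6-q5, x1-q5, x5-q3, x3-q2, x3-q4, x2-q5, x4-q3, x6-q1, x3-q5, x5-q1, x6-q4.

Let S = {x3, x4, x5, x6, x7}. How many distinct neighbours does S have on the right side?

5

The union of neighbours of {x3, x4, x5, x6, x7} is {q1, q2, q3, q4, q5}, which has 5 elements.
Since |N(S)| = 5 ≥ |S| = 5, Hall's condition holds for this subset.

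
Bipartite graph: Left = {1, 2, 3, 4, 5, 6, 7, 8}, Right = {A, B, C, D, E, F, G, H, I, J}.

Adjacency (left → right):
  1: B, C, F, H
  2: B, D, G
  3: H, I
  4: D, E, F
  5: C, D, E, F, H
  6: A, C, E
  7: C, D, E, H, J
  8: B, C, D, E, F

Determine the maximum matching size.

One maximum matching: 1→F, 2→B, 3→I, 4→D, 5→H, 6→C, 7→J, 8→E.
This saturates every left vertex, so 8 is the maximum.

8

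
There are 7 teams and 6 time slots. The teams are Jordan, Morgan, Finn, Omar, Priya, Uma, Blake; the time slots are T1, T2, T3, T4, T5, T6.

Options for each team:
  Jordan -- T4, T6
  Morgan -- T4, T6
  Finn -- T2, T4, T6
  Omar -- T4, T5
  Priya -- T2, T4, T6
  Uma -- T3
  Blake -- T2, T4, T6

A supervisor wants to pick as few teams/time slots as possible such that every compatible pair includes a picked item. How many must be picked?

5

{Omar, Uma, T2, T4, T6} is a vertex cover of size 5: every edge has an endpoint in this set.
No smaller cover exists because Jordan–T4, Morgan–T6, Finn–T2, Omar–T5, Uma–T3 is a matching of size 5, and a cover must include an endpoint of each of these disjoint edges (König's theorem).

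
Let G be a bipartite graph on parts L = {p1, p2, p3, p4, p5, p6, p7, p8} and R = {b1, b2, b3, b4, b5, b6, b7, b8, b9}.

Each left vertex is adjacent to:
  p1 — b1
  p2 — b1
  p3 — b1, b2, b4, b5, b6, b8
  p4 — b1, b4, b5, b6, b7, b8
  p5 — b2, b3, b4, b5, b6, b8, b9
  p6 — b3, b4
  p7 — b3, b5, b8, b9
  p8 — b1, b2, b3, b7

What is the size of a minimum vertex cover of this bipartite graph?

The 7 edges p1–b1, p3–b6, p4–b7, p5–b5, p6–b4, p7–b8, p8–b3 form a matching, so any vertex cover needs at least 7 vertices (one per matched edge).
Conversely {p3, p4, p5, p6, p7, p8, b1} meets every edge and has exactly 7 vertices, so 7 is optimal.

7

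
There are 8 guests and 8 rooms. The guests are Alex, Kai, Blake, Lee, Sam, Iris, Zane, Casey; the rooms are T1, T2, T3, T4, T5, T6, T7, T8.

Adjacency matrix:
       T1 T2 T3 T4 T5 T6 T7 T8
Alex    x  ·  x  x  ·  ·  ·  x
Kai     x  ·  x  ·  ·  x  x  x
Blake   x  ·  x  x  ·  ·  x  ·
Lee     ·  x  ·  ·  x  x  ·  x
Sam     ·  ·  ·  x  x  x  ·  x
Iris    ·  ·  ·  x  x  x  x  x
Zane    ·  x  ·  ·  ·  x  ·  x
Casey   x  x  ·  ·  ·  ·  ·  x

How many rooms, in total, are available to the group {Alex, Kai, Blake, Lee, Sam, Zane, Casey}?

The union of neighbours of {Alex, Kai, Blake, Lee, Sam, Zane, Casey} is {T1, T2, T3, T4, T5, T6, T7, T8}, which has 8 elements.
Since |N(S)| = 8 ≥ |S| = 7, Hall's condition holds for this subset.

8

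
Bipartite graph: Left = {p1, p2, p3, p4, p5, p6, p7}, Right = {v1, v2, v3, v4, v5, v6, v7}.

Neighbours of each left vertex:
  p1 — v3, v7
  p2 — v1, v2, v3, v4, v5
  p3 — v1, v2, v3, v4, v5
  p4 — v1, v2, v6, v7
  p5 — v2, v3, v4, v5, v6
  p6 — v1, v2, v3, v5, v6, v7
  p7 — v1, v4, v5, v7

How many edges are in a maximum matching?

A valid assignment of size 7: p1→v3, p2→v4, p3→v5, p4→v1, p5→v6, p6→v2, p7→v7.
This saturates every left vertex, so 7 is the maximum.

7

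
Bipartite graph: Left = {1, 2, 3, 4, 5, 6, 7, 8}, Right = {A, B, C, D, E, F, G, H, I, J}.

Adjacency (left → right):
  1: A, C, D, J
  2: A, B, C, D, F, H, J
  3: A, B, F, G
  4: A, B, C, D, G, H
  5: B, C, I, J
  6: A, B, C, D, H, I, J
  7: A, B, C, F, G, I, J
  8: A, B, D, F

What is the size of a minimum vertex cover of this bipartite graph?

The 8 edges 1–C, 2–D, 3–F, 4–A, 5–J, 6–H, 7–G, 8–B form a matching, so any vertex cover needs at least 8 vertices (one per matched edge).
Conversely {1, 2, 3, 4, 5, 6, 7, 8} meets every edge and has exactly 8 vertices, so 8 is optimal.

8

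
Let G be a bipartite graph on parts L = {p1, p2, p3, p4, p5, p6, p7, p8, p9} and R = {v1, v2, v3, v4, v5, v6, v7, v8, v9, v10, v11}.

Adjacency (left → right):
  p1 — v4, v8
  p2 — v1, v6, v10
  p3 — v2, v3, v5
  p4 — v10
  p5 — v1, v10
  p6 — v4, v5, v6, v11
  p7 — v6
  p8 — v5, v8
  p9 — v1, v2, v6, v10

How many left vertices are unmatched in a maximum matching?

1

One maximum matching: p1→v4, p2→v6, p3→v3, p4→v10, p5→v1, p6→v11, p8→v8, p9→v2.
The set {p2, p4, p5, p7} has only 3 neighbours ({v1, v10, v6}), so by Hall's theorem at most 8 of the 9 left vertices can be matched.
That matches 8 of the 9, leaving 1 unmatched; no matching can do better.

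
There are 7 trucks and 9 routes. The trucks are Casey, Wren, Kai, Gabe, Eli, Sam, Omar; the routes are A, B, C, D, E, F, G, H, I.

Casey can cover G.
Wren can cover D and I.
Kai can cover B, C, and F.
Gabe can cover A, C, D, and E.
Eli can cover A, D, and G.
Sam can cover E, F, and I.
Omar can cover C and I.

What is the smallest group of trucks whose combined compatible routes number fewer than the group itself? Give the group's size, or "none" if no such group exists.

A matching saturating every truck exists, for instance Casey→G, Wren→I, Kai→B, Gabe→E, Eli→D, Sam→F, Omar→C.
By Hall's marriage theorem, this means |N(S)| ≥ |S| for every subset S, so no violating subset exists.

none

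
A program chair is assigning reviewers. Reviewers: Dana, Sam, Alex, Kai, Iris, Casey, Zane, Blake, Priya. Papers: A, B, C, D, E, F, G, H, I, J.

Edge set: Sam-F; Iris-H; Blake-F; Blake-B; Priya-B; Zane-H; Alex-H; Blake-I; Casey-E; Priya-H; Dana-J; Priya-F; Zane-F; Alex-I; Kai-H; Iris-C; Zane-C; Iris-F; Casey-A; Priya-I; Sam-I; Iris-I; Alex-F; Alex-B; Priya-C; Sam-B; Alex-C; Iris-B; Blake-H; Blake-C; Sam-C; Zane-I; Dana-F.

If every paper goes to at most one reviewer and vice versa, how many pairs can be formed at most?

One maximum matching: Dana→J, Sam→C, Alex→B, Kai→H, Iris→I, Casey→E, Zane→F.
The set {Sam, Alex, Kai, Iris, Zane, Blake, Priya} has only 5 neighbours ({B, C, F, H, I}), so by Hall's theorem at most 7 of the 9 reviewers can be matched.

7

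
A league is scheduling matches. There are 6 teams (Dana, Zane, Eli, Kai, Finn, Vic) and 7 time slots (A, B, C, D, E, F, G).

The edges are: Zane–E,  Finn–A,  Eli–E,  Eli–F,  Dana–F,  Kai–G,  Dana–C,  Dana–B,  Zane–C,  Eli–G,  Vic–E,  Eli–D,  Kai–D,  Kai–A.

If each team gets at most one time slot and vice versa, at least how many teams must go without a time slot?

0

One maximum matching: Dana-B, Zane-C, Eli-D, Kai-G, Finn-A, Vic-E.
All 6 teams are matched, so no larger matching exists.
That matches 6 of the 6, leaving 0 unmatched; no matching can do better.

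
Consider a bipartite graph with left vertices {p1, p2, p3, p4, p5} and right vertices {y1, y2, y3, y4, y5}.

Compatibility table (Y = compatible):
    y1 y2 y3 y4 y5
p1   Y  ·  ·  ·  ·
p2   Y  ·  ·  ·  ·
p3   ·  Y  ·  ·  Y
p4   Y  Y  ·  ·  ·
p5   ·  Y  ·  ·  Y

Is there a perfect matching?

The set {p1, p2, p3, p4, p5} has only 3 neighbours ({y1, y2, y5}), so by Hall's theorem at most 3 of the 5 left vertices can be matched.
Hence no matching covers every left vertex.

No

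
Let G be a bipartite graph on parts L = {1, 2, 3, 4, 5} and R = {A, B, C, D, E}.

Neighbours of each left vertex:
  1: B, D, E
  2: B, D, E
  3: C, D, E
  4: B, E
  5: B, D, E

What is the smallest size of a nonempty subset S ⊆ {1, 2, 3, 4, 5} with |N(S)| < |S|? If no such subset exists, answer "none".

Take S = {1, 2, 4, 5}. Its neighbourhood is {B, D, E}, so |N(S)| = 3 < |S| = 4.
Every subset of size less than 4 has at least as many neighbours as members, so 4 is the minimum.

4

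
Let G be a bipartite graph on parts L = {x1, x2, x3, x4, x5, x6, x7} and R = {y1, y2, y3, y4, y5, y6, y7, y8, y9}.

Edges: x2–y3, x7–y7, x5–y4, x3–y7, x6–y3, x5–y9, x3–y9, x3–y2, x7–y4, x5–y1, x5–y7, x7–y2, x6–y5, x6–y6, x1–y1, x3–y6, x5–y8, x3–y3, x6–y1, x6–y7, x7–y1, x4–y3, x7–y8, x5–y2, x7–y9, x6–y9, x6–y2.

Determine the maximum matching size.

6

One maximum matching: x1-y1, x2-y3, x3-y6, x5-y4, x6-y9, x7-y7.
The set {x2, x4} has only 1 neighbour ({y3}), so by Hall's theorem at most 6 of the 7 left vertices can be matched.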